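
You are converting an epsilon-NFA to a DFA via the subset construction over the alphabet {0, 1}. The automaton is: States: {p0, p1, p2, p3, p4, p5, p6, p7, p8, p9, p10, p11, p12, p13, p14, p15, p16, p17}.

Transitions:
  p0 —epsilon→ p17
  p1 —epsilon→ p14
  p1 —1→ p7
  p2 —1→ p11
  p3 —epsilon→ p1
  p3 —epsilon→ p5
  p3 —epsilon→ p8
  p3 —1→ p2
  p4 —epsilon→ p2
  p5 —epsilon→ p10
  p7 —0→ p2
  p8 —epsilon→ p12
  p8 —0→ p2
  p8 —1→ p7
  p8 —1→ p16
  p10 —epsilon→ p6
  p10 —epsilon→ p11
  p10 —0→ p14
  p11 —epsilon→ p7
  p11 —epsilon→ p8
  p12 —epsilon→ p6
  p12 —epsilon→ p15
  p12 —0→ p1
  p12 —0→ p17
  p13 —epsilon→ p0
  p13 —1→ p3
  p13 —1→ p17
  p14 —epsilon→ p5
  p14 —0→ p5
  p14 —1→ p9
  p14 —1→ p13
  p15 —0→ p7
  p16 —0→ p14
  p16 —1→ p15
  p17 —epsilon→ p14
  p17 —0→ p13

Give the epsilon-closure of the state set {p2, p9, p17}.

Start with {p2, p9, p17}.
From p17 via epsilon: add p14.
From p14 via epsilon: add p5.
From p5 via epsilon: add p10.
From p10 via epsilon: add p6, p11.
From p11 via epsilon: add p7, p8.
From p8 via epsilon: add p12.
From p12 via epsilon: add p15.
No new states can be added; the closed set is {p2, p5, p6, p7, p8, p9, p10, p11, p12, p14, p15, p17}.

{p2, p5, p6, p7, p8, p9, p10, p11, p12, p14, p15, p17}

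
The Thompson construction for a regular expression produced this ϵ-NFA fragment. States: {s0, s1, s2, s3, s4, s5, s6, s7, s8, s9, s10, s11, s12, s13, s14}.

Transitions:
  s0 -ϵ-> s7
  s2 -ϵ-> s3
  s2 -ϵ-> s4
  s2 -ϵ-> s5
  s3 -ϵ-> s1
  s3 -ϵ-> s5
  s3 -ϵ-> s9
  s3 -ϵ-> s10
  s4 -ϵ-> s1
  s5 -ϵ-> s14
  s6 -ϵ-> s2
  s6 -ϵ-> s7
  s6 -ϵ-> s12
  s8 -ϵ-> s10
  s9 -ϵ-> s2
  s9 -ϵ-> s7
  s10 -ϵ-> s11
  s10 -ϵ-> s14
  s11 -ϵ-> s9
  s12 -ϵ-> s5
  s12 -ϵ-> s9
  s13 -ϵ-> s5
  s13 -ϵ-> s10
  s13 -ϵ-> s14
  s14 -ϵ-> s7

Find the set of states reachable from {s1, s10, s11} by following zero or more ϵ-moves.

Start with {s1, s10, s11}.
From s10 via ϵ: add s14.
From s11 via ϵ: add s9.
From s9 via ϵ: add s2, s7.
From s2 via ϵ: add s3, s4, s5.
No new states can be added; the closed set is {s1, s2, s3, s4, s5, s7, s9, s10, s11, s14}.

{s1, s2, s3, s4, s5, s7, s9, s10, s11, s14}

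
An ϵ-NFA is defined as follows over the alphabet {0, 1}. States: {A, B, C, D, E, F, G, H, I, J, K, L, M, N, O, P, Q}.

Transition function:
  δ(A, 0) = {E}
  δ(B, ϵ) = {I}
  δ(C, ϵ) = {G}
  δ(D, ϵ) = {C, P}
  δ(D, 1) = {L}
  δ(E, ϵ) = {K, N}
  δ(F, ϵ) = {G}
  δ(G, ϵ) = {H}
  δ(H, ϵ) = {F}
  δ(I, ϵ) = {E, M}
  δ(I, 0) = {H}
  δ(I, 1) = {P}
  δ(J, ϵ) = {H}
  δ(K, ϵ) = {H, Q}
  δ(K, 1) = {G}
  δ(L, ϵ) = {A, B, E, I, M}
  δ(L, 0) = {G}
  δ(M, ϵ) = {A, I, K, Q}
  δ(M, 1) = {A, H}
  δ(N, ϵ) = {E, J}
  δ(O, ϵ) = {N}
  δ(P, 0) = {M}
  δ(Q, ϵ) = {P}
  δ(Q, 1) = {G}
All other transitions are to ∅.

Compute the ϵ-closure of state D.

Start with {D}.
From D via ϵ: add C, P.
From C via ϵ: add G.
From G via ϵ: add H.
From H via ϵ: add F.
No new states can be added; the closed set is {C, D, F, G, H, P}.

{C, D, F, G, H, P}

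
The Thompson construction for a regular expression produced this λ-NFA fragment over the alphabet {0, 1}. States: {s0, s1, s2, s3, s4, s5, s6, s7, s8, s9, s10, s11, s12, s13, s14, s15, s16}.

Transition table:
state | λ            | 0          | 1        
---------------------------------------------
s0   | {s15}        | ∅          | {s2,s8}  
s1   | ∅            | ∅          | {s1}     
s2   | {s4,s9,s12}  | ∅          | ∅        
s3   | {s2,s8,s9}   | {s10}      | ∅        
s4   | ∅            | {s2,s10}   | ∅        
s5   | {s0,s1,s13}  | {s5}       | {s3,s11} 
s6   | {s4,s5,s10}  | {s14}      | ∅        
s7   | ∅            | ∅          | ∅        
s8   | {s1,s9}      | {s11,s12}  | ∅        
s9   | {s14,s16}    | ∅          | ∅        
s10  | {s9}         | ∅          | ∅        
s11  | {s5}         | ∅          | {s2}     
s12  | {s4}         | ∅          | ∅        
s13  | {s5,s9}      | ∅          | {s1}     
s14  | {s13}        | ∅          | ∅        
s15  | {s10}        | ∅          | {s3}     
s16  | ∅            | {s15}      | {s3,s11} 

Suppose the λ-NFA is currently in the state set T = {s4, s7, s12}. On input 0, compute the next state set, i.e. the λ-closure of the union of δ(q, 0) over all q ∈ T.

{s0, s1, s2, s4, s5, s9, s10, s12, s13, s14, s15, s16}

s4 on 0 → {s2, s10}.
No 0-transition from s7, s12.
Union after reading 0: {s2, s10}.
Now take the λ-closure:
From s2 via λ: add s4, s9, s12.
From s9 via λ: add s14, s16.
From s14 via λ: add s13.
From s13 via λ: add s5.
From s5 via λ: add s0, s1.
From s0 via λ: add s15.
No new states can be added; the closed set is {s0, s1, s2, s4, s5, s9, s10, s12, s13, s14, s15, s16}.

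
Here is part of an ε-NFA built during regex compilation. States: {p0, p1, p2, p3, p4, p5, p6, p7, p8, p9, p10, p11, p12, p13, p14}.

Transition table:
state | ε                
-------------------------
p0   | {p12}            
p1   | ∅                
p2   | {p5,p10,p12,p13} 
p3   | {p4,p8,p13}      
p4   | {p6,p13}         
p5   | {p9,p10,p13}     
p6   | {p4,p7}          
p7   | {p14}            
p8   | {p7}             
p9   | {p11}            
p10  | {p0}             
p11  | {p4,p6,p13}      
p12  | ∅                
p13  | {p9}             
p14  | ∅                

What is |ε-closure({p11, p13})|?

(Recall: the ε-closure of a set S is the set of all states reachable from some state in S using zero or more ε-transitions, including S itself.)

7

Start with {p11, p13}.
From p11 via ε: add p4, p6.
From p13 via ε: add p9.
From p6 via ε: add p7.
From p7 via ε: add p14.
ε-closure = {p4, p6, p7, p9, p11, p13, p14}, which has 7 states.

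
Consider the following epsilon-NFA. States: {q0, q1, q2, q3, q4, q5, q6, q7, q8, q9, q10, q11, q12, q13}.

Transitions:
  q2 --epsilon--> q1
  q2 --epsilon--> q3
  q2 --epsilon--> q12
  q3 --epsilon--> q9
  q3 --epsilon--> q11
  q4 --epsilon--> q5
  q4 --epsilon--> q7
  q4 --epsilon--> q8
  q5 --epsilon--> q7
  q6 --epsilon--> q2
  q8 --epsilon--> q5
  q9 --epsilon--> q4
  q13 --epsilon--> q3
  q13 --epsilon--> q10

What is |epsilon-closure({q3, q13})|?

9

Start with {q3, q13}.
From q3 via epsilon: add q9, q11.
From q13 via epsilon: add q10.
From q9 via epsilon: add q4.
From q4 via epsilon: add q5, q7, q8.
epsilon-closure = {q3, q4, q5, q7, q8, q9, q10, q11, q13}, which has 9 states.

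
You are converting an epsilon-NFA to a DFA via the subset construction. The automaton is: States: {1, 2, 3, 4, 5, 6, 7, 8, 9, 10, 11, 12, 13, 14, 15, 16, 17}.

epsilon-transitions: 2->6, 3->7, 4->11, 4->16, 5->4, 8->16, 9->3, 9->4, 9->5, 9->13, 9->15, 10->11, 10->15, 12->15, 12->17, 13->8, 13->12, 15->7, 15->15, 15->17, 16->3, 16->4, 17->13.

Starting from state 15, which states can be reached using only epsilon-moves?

Start with {15}.
From 15 via epsilon: add 7, 17.
From 17 via epsilon: add 13.
From 13 via epsilon: add 8, 12.
From 8 via epsilon: add 16.
From 16 via epsilon: add 3, 4.
From 4 via epsilon: add 11.
No new states can be added; the closed set is {3, 4, 7, 8, 11, 12, 13, 15, 16, 17}.

{3, 4, 7, 8, 11, 12, 13, 15, 16, 17}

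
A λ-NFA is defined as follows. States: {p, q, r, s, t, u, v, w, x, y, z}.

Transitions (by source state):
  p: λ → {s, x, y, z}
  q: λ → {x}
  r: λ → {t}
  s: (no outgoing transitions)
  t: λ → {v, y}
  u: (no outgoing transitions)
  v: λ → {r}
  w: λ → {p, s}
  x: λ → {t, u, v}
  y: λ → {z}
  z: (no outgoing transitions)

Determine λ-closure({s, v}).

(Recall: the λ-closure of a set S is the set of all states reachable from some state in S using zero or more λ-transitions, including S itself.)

Start with {s, v}.
From v via λ: add r.
From r via λ: add t.
From t via λ: add y.
From y via λ: add z.
No new states can be added; the closed set is {r, s, t, v, y, z}.

{r, s, t, v, y, z}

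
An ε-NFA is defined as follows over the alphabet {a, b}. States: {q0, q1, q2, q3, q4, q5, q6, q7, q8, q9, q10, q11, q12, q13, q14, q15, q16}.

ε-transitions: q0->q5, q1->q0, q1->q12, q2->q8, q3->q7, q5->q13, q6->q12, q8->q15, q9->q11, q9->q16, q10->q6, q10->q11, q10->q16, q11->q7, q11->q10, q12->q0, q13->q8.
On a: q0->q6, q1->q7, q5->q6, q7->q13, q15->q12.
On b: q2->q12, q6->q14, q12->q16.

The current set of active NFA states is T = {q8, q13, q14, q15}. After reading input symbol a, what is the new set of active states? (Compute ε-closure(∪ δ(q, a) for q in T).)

{q0, q5, q8, q12, q13, q15}

q15 on a → {q12}.
No a-transition from q8, q13, q14.
Union after reading a: {q12}.
Now take the ε-closure:
From q12 via ε: add q0.
From q0 via ε: add q5.
From q5 via ε: add q13.
From q13 via ε: add q8.
From q8 via ε: add q15.
No new states can be added; the closed set is {q0, q5, q8, q12, q13, q15}.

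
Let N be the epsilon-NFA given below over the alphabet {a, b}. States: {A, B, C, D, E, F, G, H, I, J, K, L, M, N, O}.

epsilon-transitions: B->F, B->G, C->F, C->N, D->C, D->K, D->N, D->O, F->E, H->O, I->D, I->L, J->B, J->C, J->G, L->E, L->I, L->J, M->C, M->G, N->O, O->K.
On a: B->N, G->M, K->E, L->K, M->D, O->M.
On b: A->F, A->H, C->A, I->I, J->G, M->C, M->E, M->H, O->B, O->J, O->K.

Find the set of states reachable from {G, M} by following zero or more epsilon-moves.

{C, E, F, G, K, M, N, O}

Start with {G, M}.
From M via epsilon: add C.
From C via epsilon: add F, N.
From F via epsilon: add E.
From N via epsilon: add O.
From O via epsilon: add K.
No new states can be added; the closed set is {C, E, F, G, K, M, N, O}.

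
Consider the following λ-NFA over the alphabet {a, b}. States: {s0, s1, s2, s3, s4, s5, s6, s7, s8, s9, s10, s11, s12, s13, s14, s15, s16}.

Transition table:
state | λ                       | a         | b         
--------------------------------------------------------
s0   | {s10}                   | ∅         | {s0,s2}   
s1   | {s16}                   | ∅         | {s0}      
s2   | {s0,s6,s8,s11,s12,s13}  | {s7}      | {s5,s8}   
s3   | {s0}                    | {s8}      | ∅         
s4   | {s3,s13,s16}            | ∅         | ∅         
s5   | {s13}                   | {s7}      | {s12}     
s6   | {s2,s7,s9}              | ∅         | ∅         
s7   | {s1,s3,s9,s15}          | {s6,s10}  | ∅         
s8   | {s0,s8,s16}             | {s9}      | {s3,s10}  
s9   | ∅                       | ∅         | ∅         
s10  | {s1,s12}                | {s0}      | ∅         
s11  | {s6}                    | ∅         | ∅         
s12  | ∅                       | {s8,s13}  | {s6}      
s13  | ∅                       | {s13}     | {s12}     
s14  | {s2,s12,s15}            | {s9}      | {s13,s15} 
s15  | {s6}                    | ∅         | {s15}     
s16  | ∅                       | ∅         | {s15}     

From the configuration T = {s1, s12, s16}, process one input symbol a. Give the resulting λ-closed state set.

{s0, s1, s8, s10, s12, s13, s16}

s12 on a → {s8, s13}.
No a-transition from s1, s16.
Union after reading a: {s8, s13}.
Now take the λ-closure:
From s8 via λ: add s0, s16.
From s0 via λ: add s10.
From s10 via λ: add s1, s12.
No new states can be added; the closed set is {s0, s1, s8, s10, s12, s13, s16}.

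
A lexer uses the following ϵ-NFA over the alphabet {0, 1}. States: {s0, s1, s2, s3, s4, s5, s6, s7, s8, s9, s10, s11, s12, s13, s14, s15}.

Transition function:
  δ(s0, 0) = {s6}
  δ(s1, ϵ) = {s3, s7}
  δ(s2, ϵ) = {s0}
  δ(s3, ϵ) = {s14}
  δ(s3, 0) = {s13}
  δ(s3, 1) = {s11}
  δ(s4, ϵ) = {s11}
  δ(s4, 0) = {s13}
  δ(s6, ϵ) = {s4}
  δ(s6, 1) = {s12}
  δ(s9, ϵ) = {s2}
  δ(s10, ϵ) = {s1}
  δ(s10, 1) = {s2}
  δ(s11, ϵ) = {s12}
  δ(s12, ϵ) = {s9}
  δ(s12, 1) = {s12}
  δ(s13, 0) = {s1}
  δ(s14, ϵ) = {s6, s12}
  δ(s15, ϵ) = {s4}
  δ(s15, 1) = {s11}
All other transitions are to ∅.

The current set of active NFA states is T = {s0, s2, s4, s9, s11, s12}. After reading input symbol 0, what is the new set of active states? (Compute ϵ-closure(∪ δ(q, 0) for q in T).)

s0 on 0 → {s6}.
s4 on 0 → {s13}.
No 0-transition from s2, s9, s11, s12.
Union after reading 0: {s6, s13}.
Now take the ϵ-closure:
From s6 via ϵ: add s4.
From s4 via ϵ: add s11.
From s11 via ϵ: add s12.
From s12 via ϵ: add s9.
From s9 via ϵ: add s2.
From s2 via ϵ: add s0.
No new states can be added; the closed set is {s0, s2, s4, s6, s9, s11, s12, s13}.

{s0, s2, s4, s6, s9, s11, s12, s13}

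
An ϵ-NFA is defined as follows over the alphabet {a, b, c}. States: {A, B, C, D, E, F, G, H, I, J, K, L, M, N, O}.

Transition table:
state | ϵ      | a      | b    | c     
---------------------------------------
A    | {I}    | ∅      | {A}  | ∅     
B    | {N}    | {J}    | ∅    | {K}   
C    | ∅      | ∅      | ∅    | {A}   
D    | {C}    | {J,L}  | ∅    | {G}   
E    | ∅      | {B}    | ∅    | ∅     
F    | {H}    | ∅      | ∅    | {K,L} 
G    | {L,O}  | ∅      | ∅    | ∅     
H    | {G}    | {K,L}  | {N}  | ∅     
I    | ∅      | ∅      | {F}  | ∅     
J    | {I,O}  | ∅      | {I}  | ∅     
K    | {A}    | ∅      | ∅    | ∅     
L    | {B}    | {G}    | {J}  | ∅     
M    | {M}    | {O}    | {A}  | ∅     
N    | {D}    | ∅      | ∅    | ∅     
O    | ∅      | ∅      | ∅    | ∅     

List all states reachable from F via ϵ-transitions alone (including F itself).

{B, C, D, F, G, H, L, N, O}

Start with {F}.
From F via ϵ: add H.
From H via ϵ: add G.
From G via ϵ: add L, O.
From L via ϵ: add B.
From B via ϵ: add N.
From N via ϵ: add D.
From D via ϵ: add C.
No new states can be added; the closed set is {B, C, D, F, G, H, L, N, O}.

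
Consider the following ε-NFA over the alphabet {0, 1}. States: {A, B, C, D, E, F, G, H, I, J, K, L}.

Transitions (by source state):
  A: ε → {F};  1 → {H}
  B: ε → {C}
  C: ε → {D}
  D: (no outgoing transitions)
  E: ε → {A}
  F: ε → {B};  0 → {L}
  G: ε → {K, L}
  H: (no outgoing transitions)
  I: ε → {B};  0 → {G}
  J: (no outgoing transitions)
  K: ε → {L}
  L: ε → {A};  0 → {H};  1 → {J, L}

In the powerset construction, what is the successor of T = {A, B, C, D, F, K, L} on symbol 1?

{A, B, C, D, F, H, J, L}

A on 1 → {H}.
L on 1 → {J, L}.
No 1-transition from B, C, D, F, K.
Union after reading 1: {H, J, L}.
Now take the ε-closure:
From L via ε: add A.
From A via ε: add F.
From F via ε: add B.
From B via ε: add C.
From C via ε: add D.
No new states can be added; the closed set is {A, B, C, D, F, H, J, L}.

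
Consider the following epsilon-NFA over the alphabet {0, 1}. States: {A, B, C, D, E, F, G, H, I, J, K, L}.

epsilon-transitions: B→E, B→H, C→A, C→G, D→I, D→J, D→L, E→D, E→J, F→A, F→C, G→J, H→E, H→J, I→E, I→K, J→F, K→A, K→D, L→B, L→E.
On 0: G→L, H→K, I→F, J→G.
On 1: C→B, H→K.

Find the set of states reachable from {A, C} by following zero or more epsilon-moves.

Start with {A, C}.
From C via epsilon: add G.
From G via epsilon: add J.
From J via epsilon: add F.
No new states can be added; the closed set is {A, C, F, G, J}.

{A, C, F, G, J}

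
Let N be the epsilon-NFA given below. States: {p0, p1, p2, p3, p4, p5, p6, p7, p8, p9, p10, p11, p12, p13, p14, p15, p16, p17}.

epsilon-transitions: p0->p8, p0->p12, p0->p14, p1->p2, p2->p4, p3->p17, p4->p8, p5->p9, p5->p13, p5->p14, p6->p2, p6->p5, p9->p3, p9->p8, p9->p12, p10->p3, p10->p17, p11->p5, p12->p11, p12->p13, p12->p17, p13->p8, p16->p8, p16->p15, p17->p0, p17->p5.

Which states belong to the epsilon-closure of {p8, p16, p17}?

Start with {p8, p16, p17}.
From p16 via epsilon: add p15.
From p17 via epsilon: add p0, p5.
From p0 via epsilon: add p12, p14.
From p5 via epsilon: add p9, p13.
From p9 via epsilon: add p3.
From p12 via epsilon: add p11.
No new states can be added; the closed set is {p0, p3, p5, p8, p9, p11, p12, p13, p14, p15, p16, p17}.

{p0, p3, p5, p8, p9, p11, p12, p13, p14, p15, p16, p17}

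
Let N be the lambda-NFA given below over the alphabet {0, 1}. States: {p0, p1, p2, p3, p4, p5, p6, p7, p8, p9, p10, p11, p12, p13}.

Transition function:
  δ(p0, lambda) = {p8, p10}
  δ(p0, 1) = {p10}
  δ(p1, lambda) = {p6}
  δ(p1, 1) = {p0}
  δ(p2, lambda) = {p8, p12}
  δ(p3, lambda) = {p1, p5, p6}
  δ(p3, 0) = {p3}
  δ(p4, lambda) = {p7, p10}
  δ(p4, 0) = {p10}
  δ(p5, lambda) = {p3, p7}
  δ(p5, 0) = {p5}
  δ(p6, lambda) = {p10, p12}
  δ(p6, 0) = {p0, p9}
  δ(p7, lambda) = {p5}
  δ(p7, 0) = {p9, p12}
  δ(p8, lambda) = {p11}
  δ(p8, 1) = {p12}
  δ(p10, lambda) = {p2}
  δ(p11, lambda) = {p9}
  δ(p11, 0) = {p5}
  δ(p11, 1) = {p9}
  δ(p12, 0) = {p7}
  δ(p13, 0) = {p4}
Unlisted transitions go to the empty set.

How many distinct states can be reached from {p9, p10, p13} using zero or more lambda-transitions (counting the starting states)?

Start with {p9, p10, p13}.
From p10 via lambda: add p2.
From p2 via lambda: add p8, p12.
From p8 via lambda: add p11.
lambda-closure = {p2, p8, p9, p10, p11, p12, p13}, which has 7 states.

7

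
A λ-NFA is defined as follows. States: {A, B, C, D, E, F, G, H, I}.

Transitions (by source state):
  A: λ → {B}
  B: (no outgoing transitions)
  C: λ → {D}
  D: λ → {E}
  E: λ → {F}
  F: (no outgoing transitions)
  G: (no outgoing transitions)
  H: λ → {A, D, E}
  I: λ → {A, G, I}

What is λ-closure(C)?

{C, D, E, F}

Start with {C}.
From C via λ: add D.
From D via λ: add E.
From E via λ: add F.
No new states can be added; the closed set is {C, D, E, F}.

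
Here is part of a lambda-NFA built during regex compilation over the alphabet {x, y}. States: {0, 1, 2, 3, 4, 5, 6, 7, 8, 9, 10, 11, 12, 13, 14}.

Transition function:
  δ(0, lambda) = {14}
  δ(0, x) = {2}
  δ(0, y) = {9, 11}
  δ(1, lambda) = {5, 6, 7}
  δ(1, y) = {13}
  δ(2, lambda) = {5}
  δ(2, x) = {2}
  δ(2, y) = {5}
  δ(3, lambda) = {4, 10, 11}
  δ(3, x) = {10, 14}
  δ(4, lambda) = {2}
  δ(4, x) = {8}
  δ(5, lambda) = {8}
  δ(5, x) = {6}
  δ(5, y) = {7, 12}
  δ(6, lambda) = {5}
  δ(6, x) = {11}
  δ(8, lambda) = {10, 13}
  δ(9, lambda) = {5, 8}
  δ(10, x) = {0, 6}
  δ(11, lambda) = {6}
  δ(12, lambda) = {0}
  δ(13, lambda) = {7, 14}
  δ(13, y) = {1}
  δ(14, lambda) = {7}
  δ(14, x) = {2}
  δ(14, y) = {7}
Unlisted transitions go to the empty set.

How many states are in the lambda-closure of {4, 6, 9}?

10

Start with {4, 6, 9}.
From 4 via lambda: add 2.
From 6 via lambda: add 5.
From 9 via lambda: add 8.
From 8 via lambda: add 10, 13.
From 13 via lambda: add 7, 14.
lambda-closure = {2, 4, 5, 6, 7, 8, 9, 10, 13, 14}, which has 10 states.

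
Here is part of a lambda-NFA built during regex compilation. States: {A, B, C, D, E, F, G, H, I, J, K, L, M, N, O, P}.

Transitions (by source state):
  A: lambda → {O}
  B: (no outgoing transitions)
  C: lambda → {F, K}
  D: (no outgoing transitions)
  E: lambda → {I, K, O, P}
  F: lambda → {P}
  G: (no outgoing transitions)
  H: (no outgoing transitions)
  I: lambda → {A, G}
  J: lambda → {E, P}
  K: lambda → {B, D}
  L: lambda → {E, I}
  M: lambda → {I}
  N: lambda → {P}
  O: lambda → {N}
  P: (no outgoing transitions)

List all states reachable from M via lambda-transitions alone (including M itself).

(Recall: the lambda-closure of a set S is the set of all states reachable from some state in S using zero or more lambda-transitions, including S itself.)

Start with {M}.
From M via lambda: add I.
From I via lambda: add A, G.
From A via lambda: add O.
From O via lambda: add N.
From N via lambda: add P.
No new states can be added; the closed set is {A, G, I, M, N, O, P}.

{A, G, I, M, N, O, P}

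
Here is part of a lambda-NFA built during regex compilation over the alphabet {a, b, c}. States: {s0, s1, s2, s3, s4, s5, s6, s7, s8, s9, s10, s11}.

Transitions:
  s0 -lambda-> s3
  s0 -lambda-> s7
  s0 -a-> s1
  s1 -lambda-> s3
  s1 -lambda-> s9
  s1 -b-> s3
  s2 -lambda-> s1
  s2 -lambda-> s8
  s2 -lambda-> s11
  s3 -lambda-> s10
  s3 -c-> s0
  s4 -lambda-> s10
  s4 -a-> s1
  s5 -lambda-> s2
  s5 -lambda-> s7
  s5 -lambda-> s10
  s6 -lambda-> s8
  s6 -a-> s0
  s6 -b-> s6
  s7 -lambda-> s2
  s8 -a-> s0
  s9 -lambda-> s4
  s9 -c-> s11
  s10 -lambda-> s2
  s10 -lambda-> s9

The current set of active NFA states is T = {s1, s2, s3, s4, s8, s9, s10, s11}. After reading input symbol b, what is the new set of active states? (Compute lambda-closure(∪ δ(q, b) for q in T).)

{s1, s2, s3, s4, s8, s9, s10, s11}

s1 on b → {s3}.
No b-transition from s2, s3, s4, s8, s9, s10, s11.
Union after reading b: {s3}.
Now take the lambda-closure:
From s3 via lambda: add s10.
From s10 via lambda: add s2, s9.
From s2 via lambda: add s1, s8, s11.
From s9 via lambda: add s4.
No new states can be added; the closed set is {s1, s2, s3, s4, s8, s9, s10, s11}.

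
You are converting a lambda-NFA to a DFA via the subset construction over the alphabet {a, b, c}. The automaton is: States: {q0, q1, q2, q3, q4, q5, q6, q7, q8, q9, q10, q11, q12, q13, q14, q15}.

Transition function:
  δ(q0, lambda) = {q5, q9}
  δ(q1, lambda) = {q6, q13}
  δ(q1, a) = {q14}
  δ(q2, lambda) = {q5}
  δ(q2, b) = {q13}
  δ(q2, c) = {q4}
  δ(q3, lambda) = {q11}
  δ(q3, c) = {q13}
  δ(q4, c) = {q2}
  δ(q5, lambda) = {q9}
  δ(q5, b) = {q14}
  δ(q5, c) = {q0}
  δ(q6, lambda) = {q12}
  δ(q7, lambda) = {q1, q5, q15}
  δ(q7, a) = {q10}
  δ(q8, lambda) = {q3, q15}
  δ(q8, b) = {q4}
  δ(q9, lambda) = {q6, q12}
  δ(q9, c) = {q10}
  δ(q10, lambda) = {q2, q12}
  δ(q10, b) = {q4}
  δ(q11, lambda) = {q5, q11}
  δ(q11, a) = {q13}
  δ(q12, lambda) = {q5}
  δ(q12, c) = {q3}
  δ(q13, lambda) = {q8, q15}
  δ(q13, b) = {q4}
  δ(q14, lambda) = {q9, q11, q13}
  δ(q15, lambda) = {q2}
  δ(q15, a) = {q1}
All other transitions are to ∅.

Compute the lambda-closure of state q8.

{q2, q3, q5, q6, q8, q9, q11, q12, q15}

Start with {q8}.
From q8 via lambda: add q3, q15.
From q3 via lambda: add q11.
From q15 via lambda: add q2.
From q2 via lambda: add q5.
From q5 via lambda: add q9.
From q9 via lambda: add q6, q12.
No new states can be added; the closed set is {q2, q3, q5, q6, q8, q9, q11, q12, q15}.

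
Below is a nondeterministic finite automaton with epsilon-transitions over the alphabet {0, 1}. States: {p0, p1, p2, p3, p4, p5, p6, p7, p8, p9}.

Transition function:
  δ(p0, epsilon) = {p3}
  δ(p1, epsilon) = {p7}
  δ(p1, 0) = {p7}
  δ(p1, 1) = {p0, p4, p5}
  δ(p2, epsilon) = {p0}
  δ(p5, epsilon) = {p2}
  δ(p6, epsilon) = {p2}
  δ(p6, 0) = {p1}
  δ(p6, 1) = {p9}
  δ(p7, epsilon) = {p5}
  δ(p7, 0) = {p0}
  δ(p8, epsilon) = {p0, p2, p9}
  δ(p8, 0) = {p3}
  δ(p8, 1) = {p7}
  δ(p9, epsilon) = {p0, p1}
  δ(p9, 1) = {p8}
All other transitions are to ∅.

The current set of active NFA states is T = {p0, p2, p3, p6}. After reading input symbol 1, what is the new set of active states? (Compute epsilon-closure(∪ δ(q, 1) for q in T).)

{p0, p1, p2, p3, p5, p7, p9}

p6 on 1 → {p9}.
No 1-transition from p0, p2, p3.
Union after reading 1: {p9}.
Now take the epsilon-closure:
From p9 via epsilon: add p0, p1.
From p0 via epsilon: add p3.
From p1 via epsilon: add p7.
From p7 via epsilon: add p5.
From p5 via epsilon: add p2.
No new states can be added; the closed set is {p0, p1, p2, p3, p5, p7, p9}.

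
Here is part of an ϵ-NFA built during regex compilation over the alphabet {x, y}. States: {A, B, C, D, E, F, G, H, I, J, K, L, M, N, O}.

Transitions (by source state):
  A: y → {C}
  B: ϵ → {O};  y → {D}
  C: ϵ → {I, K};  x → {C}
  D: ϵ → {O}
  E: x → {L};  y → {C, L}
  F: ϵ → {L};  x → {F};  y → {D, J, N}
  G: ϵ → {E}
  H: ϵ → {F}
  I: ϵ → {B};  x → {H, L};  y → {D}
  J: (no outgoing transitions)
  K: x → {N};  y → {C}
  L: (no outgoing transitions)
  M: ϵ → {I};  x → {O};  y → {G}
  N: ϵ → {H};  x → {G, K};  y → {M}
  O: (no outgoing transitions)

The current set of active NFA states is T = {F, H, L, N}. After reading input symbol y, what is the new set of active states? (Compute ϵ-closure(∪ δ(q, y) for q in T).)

{B, D, F, H, I, J, L, M, N, O}

F on y → {D, J, N}.
N on y → {M}.
No y-transition from H, L.
Union after reading y: {D, J, M, N}.
Now take the ϵ-closure:
From D via ϵ: add O.
From M via ϵ: add I.
From N via ϵ: add H.
From H via ϵ: add F.
From I via ϵ: add B.
From F via ϵ: add L.
No new states can be added; the closed set is {B, D, F, H, I, J, L, M, N, O}.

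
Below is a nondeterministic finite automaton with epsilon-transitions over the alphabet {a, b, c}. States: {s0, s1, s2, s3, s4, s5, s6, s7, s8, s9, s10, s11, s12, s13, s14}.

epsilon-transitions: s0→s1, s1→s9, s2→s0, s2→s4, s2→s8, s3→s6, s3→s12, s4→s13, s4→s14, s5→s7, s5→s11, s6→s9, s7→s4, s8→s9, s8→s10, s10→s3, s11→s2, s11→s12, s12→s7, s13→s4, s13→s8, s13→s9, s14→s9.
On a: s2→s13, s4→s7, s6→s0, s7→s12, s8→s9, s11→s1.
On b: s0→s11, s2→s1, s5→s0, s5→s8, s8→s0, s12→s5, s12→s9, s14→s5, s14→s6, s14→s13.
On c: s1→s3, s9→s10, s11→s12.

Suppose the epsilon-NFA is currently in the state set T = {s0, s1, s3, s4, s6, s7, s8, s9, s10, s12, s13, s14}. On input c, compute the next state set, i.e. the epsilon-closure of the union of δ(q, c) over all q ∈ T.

{s3, s4, s6, s7, s8, s9, s10, s12, s13, s14}

s1 on c → {s3}.
s9 on c → {s10}.
No c-transition from s0, s3, s4, s6, s7, s8, s10, s12, s13, s14.
Union after reading c: {s3, s10}.
Now take the epsilon-closure:
From s3 via epsilon: add s6, s12.
From s6 via epsilon: add s9.
From s12 via epsilon: add s7.
From s7 via epsilon: add s4.
From s4 via epsilon: add s13, s14.
From s13 via epsilon: add s8.
No new states can be added; the closed set is {s3, s4, s6, s7, s8, s9, s10, s12, s13, s14}.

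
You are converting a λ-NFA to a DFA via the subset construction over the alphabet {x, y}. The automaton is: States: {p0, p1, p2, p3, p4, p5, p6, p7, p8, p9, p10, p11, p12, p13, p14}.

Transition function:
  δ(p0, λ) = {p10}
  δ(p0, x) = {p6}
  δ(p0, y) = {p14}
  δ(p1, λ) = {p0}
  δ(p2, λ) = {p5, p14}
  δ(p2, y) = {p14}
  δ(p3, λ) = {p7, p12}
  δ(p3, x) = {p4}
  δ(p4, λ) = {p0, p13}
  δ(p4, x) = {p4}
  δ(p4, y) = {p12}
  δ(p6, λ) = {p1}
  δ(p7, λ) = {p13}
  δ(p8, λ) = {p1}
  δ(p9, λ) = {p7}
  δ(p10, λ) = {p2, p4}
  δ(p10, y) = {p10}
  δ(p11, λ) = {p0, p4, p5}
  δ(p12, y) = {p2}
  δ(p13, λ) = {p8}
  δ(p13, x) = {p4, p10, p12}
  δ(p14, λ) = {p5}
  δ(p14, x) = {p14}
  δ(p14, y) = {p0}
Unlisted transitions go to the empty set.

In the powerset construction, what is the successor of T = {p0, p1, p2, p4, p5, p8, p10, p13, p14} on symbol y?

p0 on y → {p14}.
p2 on y → {p14}.
p4 on y → {p12}.
p10 on y → {p10}.
p14 on y → {p0}.
No y-transition from p1, p5, p8, p13.
Union after reading y: {p0, p10, p12, p14}.
Now take the λ-closure:
From p10 via λ: add p2, p4.
From p14 via λ: add p5.
From p4 via λ: add p13.
From p13 via λ: add p8.
From p8 via λ: add p1.
No new states can be added; the closed set is {p0, p1, p2, p4, p5, p8, p10, p12, p13, p14}.

{p0, p1, p2, p4, p5, p8, p10, p12, p13, p14}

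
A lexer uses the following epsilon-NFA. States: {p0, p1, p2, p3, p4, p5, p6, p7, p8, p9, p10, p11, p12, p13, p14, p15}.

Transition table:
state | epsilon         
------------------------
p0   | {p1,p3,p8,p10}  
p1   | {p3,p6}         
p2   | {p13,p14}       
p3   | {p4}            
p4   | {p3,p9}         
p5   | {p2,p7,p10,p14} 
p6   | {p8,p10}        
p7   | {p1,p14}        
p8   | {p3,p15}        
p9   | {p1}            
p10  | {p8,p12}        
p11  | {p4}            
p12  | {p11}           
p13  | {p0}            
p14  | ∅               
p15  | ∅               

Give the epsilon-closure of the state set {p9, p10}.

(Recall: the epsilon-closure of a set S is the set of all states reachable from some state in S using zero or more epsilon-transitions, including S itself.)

Start with {p9, p10}.
From p9 via epsilon: add p1.
From p10 via epsilon: add p8, p12.
From p1 via epsilon: add p3, p6.
From p8 via epsilon: add p15.
From p12 via epsilon: add p11.
From p3 via epsilon: add p4.
No new states can be added; the closed set is {p1, p3, p4, p6, p8, p9, p10, p11, p12, p15}.

{p1, p3, p4, p6, p8, p9, p10, p11, p12, p15}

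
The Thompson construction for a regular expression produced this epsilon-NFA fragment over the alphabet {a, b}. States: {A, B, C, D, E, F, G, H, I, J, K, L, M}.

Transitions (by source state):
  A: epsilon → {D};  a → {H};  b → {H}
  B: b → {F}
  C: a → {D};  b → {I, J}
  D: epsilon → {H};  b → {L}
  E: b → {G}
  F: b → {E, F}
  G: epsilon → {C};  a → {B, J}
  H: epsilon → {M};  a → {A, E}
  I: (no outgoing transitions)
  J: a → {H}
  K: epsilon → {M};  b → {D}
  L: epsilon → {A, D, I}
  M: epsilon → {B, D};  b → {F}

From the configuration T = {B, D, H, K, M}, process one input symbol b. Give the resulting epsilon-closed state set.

{A, B, D, F, H, I, L, M}

B on b → {F}.
D on b → {L}.
K on b → {D}.
M on b → {F}.
No b-transition from H.
Union after reading b: {D, F, L}.
Now take the epsilon-closure:
From D via epsilon: add H.
From L via epsilon: add A, I.
From H via epsilon: add M.
From M via epsilon: add B.
No new states can be added; the closed set is {A, B, D, F, H, I, L, M}.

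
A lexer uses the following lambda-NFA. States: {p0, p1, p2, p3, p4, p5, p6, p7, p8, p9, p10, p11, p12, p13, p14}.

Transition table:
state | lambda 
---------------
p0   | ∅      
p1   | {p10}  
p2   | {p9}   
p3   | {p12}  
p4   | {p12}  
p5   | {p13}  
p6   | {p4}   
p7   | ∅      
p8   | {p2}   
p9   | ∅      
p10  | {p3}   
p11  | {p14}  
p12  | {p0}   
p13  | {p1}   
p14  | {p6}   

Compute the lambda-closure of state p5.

Start with {p5}.
From p5 via lambda: add p13.
From p13 via lambda: add p1.
From p1 via lambda: add p10.
From p10 via lambda: add p3.
From p3 via lambda: add p12.
From p12 via lambda: add p0.
No new states can be added; the closed set is {p0, p1, p3, p5, p10, p12, p13}.

{p0, p1, p3, p5, p10, p12, p13}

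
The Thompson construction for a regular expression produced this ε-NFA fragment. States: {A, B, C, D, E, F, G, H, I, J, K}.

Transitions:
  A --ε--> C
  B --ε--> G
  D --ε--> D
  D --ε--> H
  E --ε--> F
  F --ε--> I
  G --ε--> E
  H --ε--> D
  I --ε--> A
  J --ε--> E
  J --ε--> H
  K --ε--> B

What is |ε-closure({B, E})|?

7

Start with {B, E}.
From B via ε: add G.
From E via ε: add F.
From F via ε: add I.
From I via ε: add A.
From A via ε: add C.
ε-closure = {A, B, C, E, F, G, I}, which has 7 states.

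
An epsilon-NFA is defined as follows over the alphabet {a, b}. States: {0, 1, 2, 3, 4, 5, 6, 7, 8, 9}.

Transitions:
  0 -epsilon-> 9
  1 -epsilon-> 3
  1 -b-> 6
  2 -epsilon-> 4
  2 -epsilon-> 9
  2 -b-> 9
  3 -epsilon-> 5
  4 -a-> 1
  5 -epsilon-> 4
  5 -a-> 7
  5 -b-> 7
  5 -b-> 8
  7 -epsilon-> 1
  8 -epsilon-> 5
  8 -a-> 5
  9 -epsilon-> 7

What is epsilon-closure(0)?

Start with {0}.
From 0 via epsilon: add 9.
From 9 via epsilon: add 7.
From 7 via epsilon: add 1.
From 1 via epsilon: add 3.
From 3 via epsilon: add 5.
From 5 via epsilon: add 4.
No new states can be added; the closed set is {0, 1, 3, 4, 5, 7, 9}.

{0, 1, 3, 4, 5, 7, 9}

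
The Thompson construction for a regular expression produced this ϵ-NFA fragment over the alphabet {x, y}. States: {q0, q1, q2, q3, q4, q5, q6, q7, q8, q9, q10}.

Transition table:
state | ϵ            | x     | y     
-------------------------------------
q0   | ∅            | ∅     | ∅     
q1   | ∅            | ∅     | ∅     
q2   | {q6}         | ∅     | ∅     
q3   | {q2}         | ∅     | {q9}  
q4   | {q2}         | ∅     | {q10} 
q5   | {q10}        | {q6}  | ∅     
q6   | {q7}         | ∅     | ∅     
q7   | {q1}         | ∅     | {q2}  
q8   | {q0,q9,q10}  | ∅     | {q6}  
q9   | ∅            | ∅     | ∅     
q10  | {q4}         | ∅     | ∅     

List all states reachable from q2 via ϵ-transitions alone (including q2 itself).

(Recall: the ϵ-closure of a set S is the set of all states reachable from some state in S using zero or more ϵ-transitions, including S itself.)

Start with {q2}.
From q2 via ϵ: add q6.
From q6 via ϵ: add q7.
From q7 via ϵ: add q1.
No new states can be added; the closed set is {q1, q2, q6, q7}.

{q1, q2, q6, q7}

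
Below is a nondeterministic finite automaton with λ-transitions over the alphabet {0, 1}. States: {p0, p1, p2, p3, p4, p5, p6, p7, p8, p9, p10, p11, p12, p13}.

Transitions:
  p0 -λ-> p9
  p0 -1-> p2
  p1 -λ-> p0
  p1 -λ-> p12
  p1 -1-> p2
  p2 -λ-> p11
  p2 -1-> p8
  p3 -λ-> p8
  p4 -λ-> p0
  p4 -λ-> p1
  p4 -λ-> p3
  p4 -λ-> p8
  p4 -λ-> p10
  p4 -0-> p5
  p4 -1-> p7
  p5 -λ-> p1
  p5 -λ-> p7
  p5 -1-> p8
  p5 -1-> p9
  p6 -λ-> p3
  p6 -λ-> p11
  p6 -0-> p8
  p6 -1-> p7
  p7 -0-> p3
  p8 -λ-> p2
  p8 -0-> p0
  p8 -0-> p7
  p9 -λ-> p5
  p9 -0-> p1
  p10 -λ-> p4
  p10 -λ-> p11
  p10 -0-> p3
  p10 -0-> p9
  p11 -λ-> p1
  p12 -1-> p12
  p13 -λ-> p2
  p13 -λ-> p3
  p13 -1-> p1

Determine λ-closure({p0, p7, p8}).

Start with {p0, p7, p8}.
From p0 via λ: add p9.
From p8 via λ: add p2.
From p2 via λ: add p11.
From p9 via λ: add p5.
From p5 via λ: add p1.
From p1 via λ: add p12.
No new states can be added; the closed set is {p0, p1, p2, p5, p7, p8, p9, p11, p12}.

{p0, p1, p2, p5, p7, p8, p9, p11, p12}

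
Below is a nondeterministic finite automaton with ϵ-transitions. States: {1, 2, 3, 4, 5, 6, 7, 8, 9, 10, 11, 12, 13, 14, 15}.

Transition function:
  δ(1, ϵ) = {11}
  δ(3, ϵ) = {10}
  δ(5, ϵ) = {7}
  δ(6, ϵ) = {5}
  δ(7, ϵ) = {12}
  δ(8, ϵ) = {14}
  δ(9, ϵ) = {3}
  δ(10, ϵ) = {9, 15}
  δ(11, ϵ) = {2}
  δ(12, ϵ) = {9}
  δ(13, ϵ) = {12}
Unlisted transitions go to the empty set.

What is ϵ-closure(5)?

{3, 5, 7, 9, 10, 12, 15}

Start with {5}.
From 5 via ϵ: add 7.
From 7 via ϵ: add 12.
From 12 via ϵ: add 9.
From 9 via ϵ: add 3.
From 3 via ϵ: add 10.
From 10 via ϵ: add 15.
No new states can be added; the closed set is {3, 5, 7, 9, 10, 12, 15}.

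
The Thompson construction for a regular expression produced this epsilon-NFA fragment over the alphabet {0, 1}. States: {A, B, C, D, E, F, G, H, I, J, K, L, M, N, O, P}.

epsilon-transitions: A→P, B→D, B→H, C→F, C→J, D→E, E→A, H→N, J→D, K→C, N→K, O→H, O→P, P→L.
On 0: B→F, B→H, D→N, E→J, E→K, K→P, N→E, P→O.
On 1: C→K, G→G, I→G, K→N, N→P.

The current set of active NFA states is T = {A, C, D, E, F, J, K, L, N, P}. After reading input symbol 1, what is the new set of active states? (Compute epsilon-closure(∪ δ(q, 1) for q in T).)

C on 1 → {K}.
K on 1 → {N}.
N on 1 → {P}.
No 1-transition from A, D, E, F, J, L, P.
Union after reading 1: {K, N, P}.
Now take the epsilon-closure:
From K via epsilon: add C.
From P via epsilon: add L.
From C via epsilon: add F, J.
From J via epsilon: add D.
From D via epsilon: add E.
From E via epsilon: add A.
No new states can be added; the closed set is {A, C, D, E, F, J, K, L, N, P}.

{A, C, D, E, F, J, K, L, N, P}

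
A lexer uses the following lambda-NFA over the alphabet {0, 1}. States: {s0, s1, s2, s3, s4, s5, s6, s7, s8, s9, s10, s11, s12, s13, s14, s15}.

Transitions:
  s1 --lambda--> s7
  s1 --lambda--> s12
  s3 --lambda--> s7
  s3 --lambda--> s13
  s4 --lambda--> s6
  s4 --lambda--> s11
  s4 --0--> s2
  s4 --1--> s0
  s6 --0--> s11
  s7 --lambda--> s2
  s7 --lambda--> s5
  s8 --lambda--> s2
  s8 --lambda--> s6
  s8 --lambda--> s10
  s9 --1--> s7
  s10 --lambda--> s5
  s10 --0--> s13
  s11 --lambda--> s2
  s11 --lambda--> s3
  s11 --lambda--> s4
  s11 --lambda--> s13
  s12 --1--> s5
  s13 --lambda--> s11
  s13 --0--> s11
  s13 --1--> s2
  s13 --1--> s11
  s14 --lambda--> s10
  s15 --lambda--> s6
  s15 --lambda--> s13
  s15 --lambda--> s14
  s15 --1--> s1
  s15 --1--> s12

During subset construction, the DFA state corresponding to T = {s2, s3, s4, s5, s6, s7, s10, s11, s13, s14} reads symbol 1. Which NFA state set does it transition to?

{s0, s2, s3, s4, s5, s6, s7, s11, s13}

s4 on 1 → {s0}.
s13 on 1 → {s2, s11}.
No 1-transition from s2, s3, s5, s6, s7, s10, s11, s14.
Union after reading 1: {s0, s2, s11}.
Now take the lambda-closure:
From s11 via lambda: add s3, s4, s13.
From s3 via lambda: add s7.
From s4 via lambda: add s6.
From s7 via lambda: add s5.
No new states can be added; the closed set is {s0, s2, s3, s4, s5, s6, s7, s11, s13}.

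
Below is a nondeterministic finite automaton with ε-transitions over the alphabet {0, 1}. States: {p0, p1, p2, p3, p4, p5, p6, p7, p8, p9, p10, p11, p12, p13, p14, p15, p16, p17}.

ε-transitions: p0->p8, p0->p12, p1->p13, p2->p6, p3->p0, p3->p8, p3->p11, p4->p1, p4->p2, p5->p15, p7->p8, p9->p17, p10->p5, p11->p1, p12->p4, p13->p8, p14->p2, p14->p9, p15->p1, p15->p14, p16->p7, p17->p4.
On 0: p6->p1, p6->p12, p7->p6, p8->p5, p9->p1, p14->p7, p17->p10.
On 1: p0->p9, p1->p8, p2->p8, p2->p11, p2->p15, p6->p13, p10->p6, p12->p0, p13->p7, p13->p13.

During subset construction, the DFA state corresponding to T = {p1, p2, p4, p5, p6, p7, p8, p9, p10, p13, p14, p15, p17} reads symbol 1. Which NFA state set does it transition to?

{p1, p2, p4, p6, p7, p8, p9, p11, p13, p14, p15, p17}

p1 on 1 → {p8}.
p2 on 1 → {p8, p11, p15}.
p6 on 1 → {p13}.
p10 on 1 → {p6}.
p13 on 1 → {p7, p13}.
No 1-transition from p4, p5, p7, p8, p9, p14, p15, p17.
Union after reading 1: {p6, p7, p8, p11, p13, p15}.
Now take the ε-closure:
From p11 via ε: add p1.
From p15 via ε: add p14.
From p14 via ε: add p2, p9.
From p9 via ε: add p17.
From p17 via ε: add p4.
No new states can be added; the closed set is {p1, p2, p4, p6, p7, p8, p9, p11, p13, p14, p15, p17}.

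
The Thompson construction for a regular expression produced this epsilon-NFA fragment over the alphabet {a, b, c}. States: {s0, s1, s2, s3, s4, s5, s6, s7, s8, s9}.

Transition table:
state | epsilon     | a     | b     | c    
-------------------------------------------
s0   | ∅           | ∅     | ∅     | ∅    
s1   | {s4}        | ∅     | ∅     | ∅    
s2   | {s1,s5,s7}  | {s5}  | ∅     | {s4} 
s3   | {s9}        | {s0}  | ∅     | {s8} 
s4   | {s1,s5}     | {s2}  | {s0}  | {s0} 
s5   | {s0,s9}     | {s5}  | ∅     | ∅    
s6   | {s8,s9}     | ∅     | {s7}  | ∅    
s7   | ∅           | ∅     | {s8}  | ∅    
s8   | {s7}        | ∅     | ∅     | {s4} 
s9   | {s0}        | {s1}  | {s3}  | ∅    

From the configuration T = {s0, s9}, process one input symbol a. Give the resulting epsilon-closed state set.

s9 on a → {s1}.
No a-transition from s0.
Union after reading a: {s1}.
Now take the epsilon-closure:
From s1 via epsilon: add s4.
From s4 via epsilon: add s5.
From s5 via epsilon: add s0, s9.
No new states can be added; the closed set is {s0, s1, s4, s5, s9}.

{s0, s1, s4, s5, s9}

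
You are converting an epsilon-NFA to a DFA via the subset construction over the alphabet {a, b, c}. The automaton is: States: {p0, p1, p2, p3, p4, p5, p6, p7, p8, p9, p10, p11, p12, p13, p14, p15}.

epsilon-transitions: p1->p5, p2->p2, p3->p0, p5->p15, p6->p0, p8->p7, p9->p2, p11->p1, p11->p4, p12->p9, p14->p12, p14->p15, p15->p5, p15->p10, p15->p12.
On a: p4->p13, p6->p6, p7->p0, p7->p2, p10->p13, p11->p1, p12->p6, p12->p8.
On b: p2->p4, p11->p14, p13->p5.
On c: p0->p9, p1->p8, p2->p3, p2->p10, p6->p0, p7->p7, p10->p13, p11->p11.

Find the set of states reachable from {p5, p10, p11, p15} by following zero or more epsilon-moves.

Start with {p5, p10, p11, p15}.
From p11 via epsilon: add p1, p4.
From p15 via epsilon: add p12.
From p12 via epsilon: add p9.
From p9 via epsilon: add p2.
No new states can be added; the closed set is {p1, p2, p4, p5, p9, p10, p11, p12, p15}.

{p1, p2, p4, p5, p9, p10, p11, p12, p15}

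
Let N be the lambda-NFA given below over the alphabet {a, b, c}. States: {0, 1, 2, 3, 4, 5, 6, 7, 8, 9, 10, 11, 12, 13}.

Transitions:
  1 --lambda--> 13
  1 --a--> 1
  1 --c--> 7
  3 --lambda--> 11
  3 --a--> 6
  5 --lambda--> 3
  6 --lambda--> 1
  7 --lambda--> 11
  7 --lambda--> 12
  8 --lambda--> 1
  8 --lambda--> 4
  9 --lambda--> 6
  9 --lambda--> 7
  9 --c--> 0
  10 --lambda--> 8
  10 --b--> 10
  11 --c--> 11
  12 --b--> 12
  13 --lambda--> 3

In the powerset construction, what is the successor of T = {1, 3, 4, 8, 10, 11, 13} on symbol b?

{1, 3, 4, 8, 10, 11, 13}

10 on b → {10}.
No b-transition from 1, 3, 4, 8, 11, 13.
Union after reading b: {10}.
Now take the lambda-closure:
From 10 via lambda: add 8.
From 8 via lambda: add 1, 4.
From 1 via lambda: add 13.
From 13 via lambda: add 3.
From 3 via lambda: add 11.
No new states can be added; the closed set is {1, 3, 4, 8, 10, 11, 13}.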